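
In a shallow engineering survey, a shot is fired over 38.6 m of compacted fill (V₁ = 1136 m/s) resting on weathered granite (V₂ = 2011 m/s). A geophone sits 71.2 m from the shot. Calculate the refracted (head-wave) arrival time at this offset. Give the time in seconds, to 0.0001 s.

0.0915 s

t = x/V₂ + 2h·√(V₂²−V₁²)/(V₁V₂).
√(V₂²−V₁²) = √(2011²−1136²) = 1659.4 m/s; delay term = 2·38.6·1659.4/(1136·2011) = 0.05608 s.
t = 71.2/2011 + 0.05608 = 0.09148 s.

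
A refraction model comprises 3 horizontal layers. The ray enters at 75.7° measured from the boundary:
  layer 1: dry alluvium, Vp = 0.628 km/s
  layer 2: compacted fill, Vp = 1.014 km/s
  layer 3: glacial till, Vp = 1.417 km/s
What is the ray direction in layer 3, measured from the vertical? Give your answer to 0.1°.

33.9°

From the normal: θ₁ = 90° − 75.7° = 14.3°.
Ray parameter p = sin 14.3° / 0.628 = 3.9331e-01 s/km.
sin θ_3 = p·V_3 = 3.9331e-01 × 1.417 = 0.5573.
θ_3 = arcsin 0.5573 = 33.87°.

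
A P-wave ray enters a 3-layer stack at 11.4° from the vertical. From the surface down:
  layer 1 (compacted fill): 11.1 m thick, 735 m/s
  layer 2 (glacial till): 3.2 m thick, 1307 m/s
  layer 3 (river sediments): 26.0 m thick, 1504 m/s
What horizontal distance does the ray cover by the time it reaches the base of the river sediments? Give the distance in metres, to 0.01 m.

p = sin θ₁/V₁ = sin 11.4°/735 = 2.6892e-04 s/m is conserved through the stack.
Layer 1: θ = 11.40°; offset = 11.1·tan 11.40° = 2.2382 m.
Layer 2: sin θ = p·1307 = 0.3515 → θ = 20.58°; offset = 3.2·tan 20.58° = 1.2014 m.
Layer 3: sin θ = p·1504 = 0.4045 → θ = 23.86°; offset = 26.0·tan 23.86° = 11.4984 m.
Total horizontal offset = 14.9379 m.

14.94 m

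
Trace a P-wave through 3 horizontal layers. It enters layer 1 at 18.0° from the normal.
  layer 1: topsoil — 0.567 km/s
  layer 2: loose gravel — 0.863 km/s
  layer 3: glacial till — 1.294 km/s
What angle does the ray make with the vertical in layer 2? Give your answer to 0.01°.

Ray parameter p = sin 18.0° / 0.567 = 5.4500e-01 s/km.
sin θ_2 = p·V_2 = 5.4500e-01 × 0.863 = 0.4703.
θ_2 = arcsin 0.4703 = 28.06°.

28.06°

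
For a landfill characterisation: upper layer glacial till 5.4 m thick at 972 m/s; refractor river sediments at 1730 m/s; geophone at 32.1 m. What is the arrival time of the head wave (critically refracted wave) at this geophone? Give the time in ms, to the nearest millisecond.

t = x/V₂ + 2h·√(V₂²−V₁²)/(V₁V₂).
√(V₂²−V₁²) = √(1730²−972²) = 1431.1 m/s; delay term = 2·5.4·1431.1/(972·1730) = 0.00919 s.
t = 32.1/1730 + 0.00919 = 0.02775 s.

28 ms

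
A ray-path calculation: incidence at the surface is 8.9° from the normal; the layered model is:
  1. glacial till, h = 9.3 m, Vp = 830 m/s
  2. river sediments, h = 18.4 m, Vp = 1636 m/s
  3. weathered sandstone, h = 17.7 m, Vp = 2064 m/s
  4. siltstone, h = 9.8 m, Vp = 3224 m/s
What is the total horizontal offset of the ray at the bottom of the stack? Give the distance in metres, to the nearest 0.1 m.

22.1 m

p = sin θ₁/V₁ = sin 8.9°/830 = 1.8640e-04 s/m is conserved through the stack.
Layer 1: θ = 8.90°; offset = 9.3·tan 8.90° = 1.456 m.
Layer 2: sin θ = p·1636 = 0.3049 → θ = 17.75°; offset = 18.4·tan 17.75° = 5.892 m.
Layer 3: sin θ = p·2064 = 0.3847 → θ = 22.63°; offset = 17.7·tan 22.63° = 7.377 m.
Layer 4: sin θ = p·3224 = 0.6009 → θ = 36.94°; offset = 9.8·tan 36.94° = 7.368 m.
Summing the layer offsets gives 22.094 m.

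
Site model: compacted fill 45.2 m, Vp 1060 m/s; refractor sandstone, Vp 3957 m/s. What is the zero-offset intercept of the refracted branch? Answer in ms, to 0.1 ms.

82.2 ms

tᵢ = 2h·√(V₂²−V₁²)/(V₁V₂).
√(V₂²−V₁²) = √(3957²−1060²) = 3812.4 m/s.
tᵢ = 2·45.2·3812.4/(1060·3957) = 0.08217 s.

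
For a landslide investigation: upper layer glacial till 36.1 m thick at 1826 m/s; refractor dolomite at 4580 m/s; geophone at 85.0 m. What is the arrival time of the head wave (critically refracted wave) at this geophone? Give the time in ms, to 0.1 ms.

54.8 ms

θ_c = arcsin(V₁/V₂) = arcsin(1826/4580) = 23.50°, cos θ_c = 0.9171.
Intercept time tᵢ = 2h cos θ_c / V₁ = 2·36.1·0.9171/1826 = 0.03626 s.
t = x/V₂ + tᵢ = 85.0/4580 + 0.03626 = 0.05482 s.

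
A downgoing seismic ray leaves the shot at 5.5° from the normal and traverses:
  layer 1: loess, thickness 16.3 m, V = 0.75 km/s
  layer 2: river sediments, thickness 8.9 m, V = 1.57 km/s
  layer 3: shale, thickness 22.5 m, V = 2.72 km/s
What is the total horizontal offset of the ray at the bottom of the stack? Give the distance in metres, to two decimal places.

11.73 m

Ray parameter p = sin 5.5° / 0.75 km/s = 1.2779e-01 s/km.
Layer 1: θ = 5.50°; offset = 16.3·tan 5.50° = 1.5695 m.
Layer 2: sin θ = p·1.57 = 0.2006 → θ = 11.57°; offset = 8.9·tan 11.57° = 1.8227 m.
Layer 3: sin θ = p·2.72 = 0.3476 → θ = 20.34°; offset = 22.5·tan 20.34° = 8.3411 m.
Total horizontal offset = 11.7334 m.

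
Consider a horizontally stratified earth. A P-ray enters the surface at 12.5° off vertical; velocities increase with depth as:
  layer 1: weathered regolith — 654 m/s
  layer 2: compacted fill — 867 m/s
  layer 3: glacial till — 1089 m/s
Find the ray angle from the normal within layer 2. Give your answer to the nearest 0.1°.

16.7°

Snell's law across each interface conserves sin θ / V, so sin θ_2 = V_2·sin θ₁/V₁.
sin θ_2 = 867 × sin 12.5° / 654 = 0.2869.
θ_2 = arcsin 0.2869 = 16.67°.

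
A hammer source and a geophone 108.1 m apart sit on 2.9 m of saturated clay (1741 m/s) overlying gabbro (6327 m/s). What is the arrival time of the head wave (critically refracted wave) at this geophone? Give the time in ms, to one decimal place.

θ_c = arcsin(V₁/V₂) = arcsin(1741/6327) = 15.97°, cos θ_c = 0.9614.
Intercept time tᵢ = 2h cos θ_c / V₁ = 2·2.9·0.9614/1741 = 0.00320 s.
t = x/V₂ + tᵢ = 108.1/6327 + 0.00320 = 0.02029 s.

20.3 ms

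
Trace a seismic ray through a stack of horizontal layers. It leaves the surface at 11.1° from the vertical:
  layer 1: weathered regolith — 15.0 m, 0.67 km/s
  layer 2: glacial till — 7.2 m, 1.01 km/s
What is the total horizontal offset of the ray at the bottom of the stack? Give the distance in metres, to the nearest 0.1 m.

Apply Snell's law at each interface; in layer i the horizontal offset is hᵢ·tan θᵢ.
Layer 1: θ = 11.10°; offset = 15.0·tan 11.10° = 2.943 m.
Layer 2: sin θ = 1.01·sin 11.1°/0.67 = 0.2902, θ = 16.87°; offset = 7.2·tan 16.87° = 2.184 m.
Σ offsets = 5.126 m.

5.1 m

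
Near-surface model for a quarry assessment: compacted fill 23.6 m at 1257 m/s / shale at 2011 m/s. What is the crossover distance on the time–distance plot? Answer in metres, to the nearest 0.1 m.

98.3 m

θ_c = arcsin(1257/2011) = 38.69°, so cos θ_c = 0.7806 and tᵢ = 2h cos θ_c/V₁ = 0.0293 s.
At crossover x/V₁ = x/V₂ + tᵢ ⇒ x = tᵢ/(1/V₁ − 1/V₂) = 0.02931/(7.9554e-04 − 4.9727e-04) = 98.26 m.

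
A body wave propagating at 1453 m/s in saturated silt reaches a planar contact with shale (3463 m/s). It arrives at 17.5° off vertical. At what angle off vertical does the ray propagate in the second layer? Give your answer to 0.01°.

45.78°

sin θ₁/V₁ = sin θ₂/V₂ ⇒ sin θ₂ = 3463·sin 17.5°/1453 = 3463·0.3007/1453 = 0.7167.
θ₂ = sin⁻¹(0.7167) = 45.78° (from vertical).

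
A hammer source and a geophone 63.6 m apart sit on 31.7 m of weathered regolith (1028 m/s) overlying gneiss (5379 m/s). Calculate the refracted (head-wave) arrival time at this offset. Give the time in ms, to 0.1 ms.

t = x/V₂ + 2h·√(V₂²−V₁²)/(V₁V₂).
√(V₂²−V₁²) = √(5379²−1028²) = 5279.9 m/s; delay term = 2·31.7·5279.9/(1028·5379) = 0.06054 s.
t = 63.6/5379 + 0.06054 = 0.07236 s.

72.4 ms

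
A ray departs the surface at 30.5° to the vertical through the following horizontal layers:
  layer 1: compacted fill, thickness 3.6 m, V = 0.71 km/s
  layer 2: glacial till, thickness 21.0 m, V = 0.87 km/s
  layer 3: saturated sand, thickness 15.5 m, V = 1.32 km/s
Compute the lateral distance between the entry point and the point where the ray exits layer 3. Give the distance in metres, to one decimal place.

63.0 m

Apply Snell's law at each interface; in layer i the horizontal offset is hᵢ·tan θᵢ.
Layer 1: θ = 30.50°; offset = 3.6·tan 30.50° = 2.121 m.
Layer 2: sin θ = 0.87·sin 30.5°/0.71 = 0.6219, θ = 38.46°; offset = 21.0·tan 38.46° = 16.678 m.
Layer 3: sin θ = 1.32·sin 30.5°/0.71 = 0.9436, θ = 70.66°; offset = 15.5·tan 70.66° = 44.172 m.
Summing the layer offsets gives 62.970 m.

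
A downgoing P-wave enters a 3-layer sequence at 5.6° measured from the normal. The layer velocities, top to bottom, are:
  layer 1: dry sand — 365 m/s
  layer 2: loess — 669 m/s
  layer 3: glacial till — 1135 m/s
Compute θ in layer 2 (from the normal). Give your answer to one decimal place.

Snell's law across each interface conserves sin θ / V, so sin θ_2 = V_2·sin θ₁/V₁.
sin θ_2 = 669 × sin 5.6° / 365 = 0.1789.
θ_2 = arcsin 0.1789 = 10.30°.

10.3°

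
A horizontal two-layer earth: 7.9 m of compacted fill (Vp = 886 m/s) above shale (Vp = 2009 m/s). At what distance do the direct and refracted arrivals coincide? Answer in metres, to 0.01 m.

25.37 m

x_cross = 2h·√((V₂+V₁)/(V₂−V₁)).
(V₂+V₁)/(V₂−V₁) = (2009+886)/(2009−886) = 2.5779; √ = 1.6056.
x_cross = 2·7.9·1.6056 = 25.37 m.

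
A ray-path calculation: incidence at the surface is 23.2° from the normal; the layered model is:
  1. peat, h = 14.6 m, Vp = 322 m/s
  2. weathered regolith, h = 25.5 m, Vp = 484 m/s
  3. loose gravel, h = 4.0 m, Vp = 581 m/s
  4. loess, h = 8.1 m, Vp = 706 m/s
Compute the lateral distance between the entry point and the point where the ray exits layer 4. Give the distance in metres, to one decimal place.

42.9 m

p = sin θ₁/V₁ = sin 23.2°/322 = 1.2234e-03 s/m is conserved through the stack.
Layer 1: θ = 23.20°; offset = 14.6·tan 23.20° = 6.258 m.
Layer 2: sin θ = p·484 = 0.5921 → θ = 36.31°; offset = 25.5·tan 36.31° = 18.738 m.
Layer 3: sin θ = p·581 = 0.7108 → θ = 45.30°; offset = 4.0·tan 45.30° = 4.042 m.
Layer 4: sin θ = p·706 = 0.8637 → θ = 59.74°; offset = 8.1·tan 59.74° = 13.883 m.
Σ offsets = 42.920 m.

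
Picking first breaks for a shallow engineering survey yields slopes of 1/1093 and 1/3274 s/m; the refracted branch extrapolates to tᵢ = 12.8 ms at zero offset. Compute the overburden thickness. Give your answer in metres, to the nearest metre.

7 m

h = tᵢ·V₁·V₂ / (2·√(V₂²−V₁²)).
√(V₂²−V₁²) = √(3274² − 1093²) = 3086.2 m/s.
h = 0.0128 s × 1093 × 3274 / (2 × 3086.2) = 7.42 m.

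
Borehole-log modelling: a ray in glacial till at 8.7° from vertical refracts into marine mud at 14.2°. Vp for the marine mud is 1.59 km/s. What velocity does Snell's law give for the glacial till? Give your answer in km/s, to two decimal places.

sin 8.7° = 0.1513; sin 14.2° = 0.2453.
V₁ = V₂·(sin θ₁/sin θ₂) = 1.59·(0.1513/0.2453) = 0.98 km/s.

0.98 km/s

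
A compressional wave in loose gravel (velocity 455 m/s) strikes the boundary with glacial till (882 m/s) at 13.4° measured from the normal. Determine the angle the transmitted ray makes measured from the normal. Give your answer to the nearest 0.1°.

26.7°

Snell's law: sin θ₂ = (V₂/V₁)·sin θ₁ = (882/455)·sin 13.4° = 0.4492.
θ₂ = arcsin 0.4492 = 26.69° from the normal.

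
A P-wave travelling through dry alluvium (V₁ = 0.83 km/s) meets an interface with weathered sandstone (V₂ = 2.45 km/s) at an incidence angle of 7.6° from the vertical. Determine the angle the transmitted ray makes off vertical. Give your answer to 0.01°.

22.98°

sin θ₁/V₁ = sin θ₂/V₂ ⇒ sin θ₂ = 2.45·sin 7.6°/0.83 = 2.45·0.1323/0.83 = 0.3904.
θ₂ = sin⁻¹(0.3904) = 22.98° (from vertical).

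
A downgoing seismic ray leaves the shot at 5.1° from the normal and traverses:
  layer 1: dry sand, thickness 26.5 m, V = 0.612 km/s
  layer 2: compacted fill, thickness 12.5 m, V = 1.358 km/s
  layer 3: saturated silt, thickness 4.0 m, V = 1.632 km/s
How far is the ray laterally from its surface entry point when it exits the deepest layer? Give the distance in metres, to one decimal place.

5.9 m

Apply Snell's law at each interface; in layer i the horizontal offset is hᵢ·tan θᵢ.
Layer 1: θ = 5.10°; offset = 26.5·tan 5.10° = 2.365 m.
Layer 2: sin θ = 1.358·sin 5.1°/0.612 = 0.1973, θ = 11.38°; offset = 12.5·tan 11.38° = 2.515 m.
Layer 3: sin θ = 1.632·sin 5.1°/0.612 = 0.2371, θ = 13.71°; offset = 4.0·tan 13.71° = 0.976 m.
Total horizontal offset = 5.856 m.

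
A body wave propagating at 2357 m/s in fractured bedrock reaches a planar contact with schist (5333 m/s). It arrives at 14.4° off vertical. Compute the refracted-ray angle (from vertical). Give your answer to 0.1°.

34.2°

Snell's law: sin θ₂ = (V₂/V₁)·sin θ₁ = (5333/2357)·sin 14.4° = 0.5627.
θ₂ = arcsin 0.5627 = 34.24° from the normal.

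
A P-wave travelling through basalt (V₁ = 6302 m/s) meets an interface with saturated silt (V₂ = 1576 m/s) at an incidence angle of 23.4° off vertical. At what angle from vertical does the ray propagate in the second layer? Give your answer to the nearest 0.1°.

sin θ₁/V₁ = sin θ₂/V₂ ⇒ sin θ₂ = 1576·sin 23.4°/6302 = 1576·0.3971/6302 = 0.0993.
θ₂ = arcsin 0.0993 = 5.70° from the normal.

5.7°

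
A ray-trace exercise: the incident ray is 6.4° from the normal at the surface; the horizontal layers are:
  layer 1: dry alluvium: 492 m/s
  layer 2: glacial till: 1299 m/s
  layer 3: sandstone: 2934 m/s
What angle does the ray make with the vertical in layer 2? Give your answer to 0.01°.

17.12°

Snell's law across each interface conserves sin θ / V, so sin θ_2 = V_2·sin θ₁/V₁.
sin θ_2 = 1299 × sin 6.4° / 492 = 0.2943.
θ_2 = arcsin 0.2943 = 17.12°.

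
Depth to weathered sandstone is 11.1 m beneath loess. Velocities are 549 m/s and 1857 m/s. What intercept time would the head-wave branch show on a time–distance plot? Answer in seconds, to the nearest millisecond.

0.039 s

tᵢ = 2h·√(V₂²−V₁²)/(V₁V₂).
√(V₂²−V₁²) = √(1857²−549²) = 1774.0 m/s.
tᵢ = 2·11.1·1774.0/(549·1857) = 0.03863 s.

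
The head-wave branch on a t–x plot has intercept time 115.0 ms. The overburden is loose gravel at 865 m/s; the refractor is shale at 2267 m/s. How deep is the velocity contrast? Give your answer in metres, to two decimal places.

53.81 m

θ_c = arcsin(865/2267) = 22.43°; cos θ_c = 0.9243.
tᵢ = 2h cos θ_c/V₁ ⇒ h = tᵢ·V₁/(2 cos θ_c) = 0.115·865/(2·0.9243) = 53.81 m.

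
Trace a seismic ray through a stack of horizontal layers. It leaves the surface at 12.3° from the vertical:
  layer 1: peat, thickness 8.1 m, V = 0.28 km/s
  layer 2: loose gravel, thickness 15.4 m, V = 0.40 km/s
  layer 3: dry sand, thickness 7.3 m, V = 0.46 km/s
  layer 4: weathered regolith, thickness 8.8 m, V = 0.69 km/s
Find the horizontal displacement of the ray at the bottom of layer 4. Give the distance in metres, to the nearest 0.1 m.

Ray parameter p = sin 12.3° / 0.28 km/s = 7.6082e-01 s/km.
Layer 1: θ = 12.30°; offset = 8.1·tan 12.30° = 1.766 m.
Layer 2: sin θ = p·0.40 = 0.3043 → θ = 17.72°; offset = 15.4·tan 17.72° = 4.920 m.
Layer 3: sin θ = p·0.46 = 0.3500 → θ = 20.49°; offset = 7.3·tan 20.49° = 2.727 m.
Layer 4: sin θ = p·0.69 = 0.5250 → θ = 31.67°; offset = 8.8·tan 31.67° = 5.428 m.
Summing the layer offsets gives 14.841 m.

14.8 m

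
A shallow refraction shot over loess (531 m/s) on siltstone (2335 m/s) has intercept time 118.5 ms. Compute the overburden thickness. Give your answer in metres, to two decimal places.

θ_c = arcsin(531/2335) = 13.14°; cos θ_c = 0.9738.
tᵢ = 2h cos θ_c/V₁ ⇒ h = tᵢ·V₁/(2 cos θ_c) = 0.1185·531/(2·0.9738) = 32.31 m.

32.31 m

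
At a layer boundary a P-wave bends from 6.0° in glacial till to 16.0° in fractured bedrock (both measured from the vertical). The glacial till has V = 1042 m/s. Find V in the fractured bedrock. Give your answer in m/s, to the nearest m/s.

2748 m/s

sin 6.0° = 0.1045; sin 16.0° = 0.2756.
V₂ = V₁·(sin θ₂/sin θ₁) = 1042·(0.2756/0.1045) = 2747.71 m/s.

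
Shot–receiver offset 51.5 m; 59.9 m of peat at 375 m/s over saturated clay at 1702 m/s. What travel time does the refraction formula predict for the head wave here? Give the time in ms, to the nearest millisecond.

θ_c = arcsin(V₁/V₂) = arcsin(375/1702) = 12.73°, cos θ_c = 0.9754.
Intercept time tᵢ = 2h cos θ_c / V₁ = 2·59.9·0.9754/375 = 0.31162 s.
t = x/V₂ + tᵢ = 51.5/1702 + 0.31162 = 0.34187 s.

342 ms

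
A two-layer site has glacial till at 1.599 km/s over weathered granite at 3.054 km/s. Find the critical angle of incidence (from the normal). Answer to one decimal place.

Critical incidence: sin θ_c = V₁/V₂ = 1.599/3.054 = 0.5236.
θ_c = arcsin 0.5236 = 31.57°.

31.6°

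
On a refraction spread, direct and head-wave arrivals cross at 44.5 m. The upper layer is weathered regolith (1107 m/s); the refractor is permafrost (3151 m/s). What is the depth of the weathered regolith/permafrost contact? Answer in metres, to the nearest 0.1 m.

h = (x_cross/2)·√((V₂−V₁)/(V₂+V₁)).
(V₂−V₁)/(V₂+V₁) = (3151−1107)/(3151+1107) = 0.4800; √ = 0.6928.
h = (44.5/2)·0.6928 = 15.42 m.

15.4 m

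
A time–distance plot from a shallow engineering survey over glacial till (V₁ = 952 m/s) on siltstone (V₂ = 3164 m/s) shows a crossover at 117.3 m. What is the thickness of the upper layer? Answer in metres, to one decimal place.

43.0 m

h = (x_cross/2)·√((V₂−V₁)/(V₂+V₁)).
(V₂−V₁)/(V₂+V₁) = (3164−952)/(3164+952) = 0.5374; √ = 0.7331.
h = (117.3/2)·0.7331 = 43.00 m.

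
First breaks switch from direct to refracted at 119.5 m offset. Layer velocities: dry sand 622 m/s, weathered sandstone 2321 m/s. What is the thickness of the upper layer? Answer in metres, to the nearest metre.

x_cross = 2h·√((V₂+V₁)/(V₂−V₁)) → h = x_cross / (2·√((V₂+V₁)/(V₂−V₁))).
√((V₂+V₁)/(V₂−V₁)) = √((2321+622)/(2321−622)) = 1.3161.
h = 119.5 / (2·1.3161) = 45.40 m.

45 m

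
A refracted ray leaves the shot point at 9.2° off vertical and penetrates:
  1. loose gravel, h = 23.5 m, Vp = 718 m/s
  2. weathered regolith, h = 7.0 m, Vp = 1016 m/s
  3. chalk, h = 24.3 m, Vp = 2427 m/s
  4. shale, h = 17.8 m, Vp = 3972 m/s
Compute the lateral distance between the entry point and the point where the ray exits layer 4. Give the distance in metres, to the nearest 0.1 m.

54.8 m

p = sin θ₁/V₁ = sin 9.2°/718 = 2.2268e-04 s/m is conserved through the stack.
Layer 1: θ = 9.20°; offset = 23.5·tan 9.20° = 3.806 m.
Layer 2: sin θ = p·1016 = 0.2262 → θ = 13.08°; offset = 7.0·tan 13.08° = 1.626 m.
Layer 3: sin θ = p·2427 = 0.5404 → θ = 32.71°; offset = 24.3·tan 32.71° = 15.608 m.
Layer 4: sin θ = p·3972 = 0.8845 → θ = 62.19°; offset = 17.8·tan 62.19° = 33.741 m.
Total horizontal offset = 54.781 m.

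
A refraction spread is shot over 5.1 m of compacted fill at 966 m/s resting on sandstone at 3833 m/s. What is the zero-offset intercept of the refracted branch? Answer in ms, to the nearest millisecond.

tᵢ = 2h·√(V₂²−V₁²)/(V₁V₂).
√(V₂²−V₁²) = √(3833²−966²) = 3709.3 m/s.
tᵢ = 2·5.1·3709.3/(966·3833) = 0.01022 s.

10 ms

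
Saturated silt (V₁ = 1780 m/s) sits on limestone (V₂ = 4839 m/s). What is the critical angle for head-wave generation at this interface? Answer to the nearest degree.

22°

At critical incidence the refracted ray runs along the interface (θ₂ = 90°), so sin θ_c = V₁/V₂.
θ_c = arcsin(1780/4839) = arcsin 0.3678 = 21.58°.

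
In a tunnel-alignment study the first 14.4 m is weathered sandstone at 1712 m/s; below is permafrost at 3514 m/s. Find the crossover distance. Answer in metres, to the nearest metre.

θ_c = arcsin(1712/3514) = 29.16°, so cos θ_c = 0.8733 and tᵢ = 2h cos θ_c/V₁ = 0.0147 s.
At crossover x/V₁ = x/V₂ + tᵢ ⇒ x = tᵢ/(1/V₁ − 1/V₂) = 0.01469/(5.8411e-04 − 2.8458e-04) = 49.05 m.

49 m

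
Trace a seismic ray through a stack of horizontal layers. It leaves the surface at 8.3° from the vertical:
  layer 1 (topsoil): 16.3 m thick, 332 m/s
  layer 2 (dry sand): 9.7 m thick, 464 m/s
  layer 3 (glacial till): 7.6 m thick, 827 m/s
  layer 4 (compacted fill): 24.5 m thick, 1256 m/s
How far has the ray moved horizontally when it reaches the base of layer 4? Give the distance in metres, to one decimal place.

Ray parameter p = sin 8.3° / 332 m/s = 4.3481e-04 s/m.
Layer 1: θ = 8.30°; offset = 16.3·tan 8.30° = 2.378 m.
Layer 2: sin θ = p·464 = 0.2018 → θ = 11.64°; offset = 9.7·tan 11.64° = 1.998 m.
Layer 3: sin θ = p·827 = 0.3596 → θ = 21.07°; offset = 7.6·tan 21.07° = 2.929 m.
Layer 4: sin θ = p·1256 = 0.5461 → θ = 33.10°; offset = 24.5·tan 33.10° = 15.972 m.
Total horizontal offset = 23.277 m.

23.3 m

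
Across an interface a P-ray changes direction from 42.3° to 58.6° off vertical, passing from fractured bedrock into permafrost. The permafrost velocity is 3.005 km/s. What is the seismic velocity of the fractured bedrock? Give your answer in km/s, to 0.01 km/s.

2.37 km/s

Snell's law: sin 42.3°/V₁ = sin 58.6°/V₂.
V₁ = V₂·sin 42.3°/sin 58.6° = 3.005 × 0.7885 = 2.37 km/s.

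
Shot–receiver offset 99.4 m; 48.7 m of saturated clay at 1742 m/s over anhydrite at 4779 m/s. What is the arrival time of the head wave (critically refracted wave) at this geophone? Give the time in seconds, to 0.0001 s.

θ_c = arcsin(V₁/V₂) = arcsin(1742/4779) = 21.38°, cos θ_c = 0.9312.
Intercept time tᵢ = 2h cos θ_c / V₁ = 2·48.7·0.9312/1742 = 0.05207 s.
t = x/V₂ + tᵢ = 99.4/4779 + 0.05207 = 0.07287 s.

0.0729 s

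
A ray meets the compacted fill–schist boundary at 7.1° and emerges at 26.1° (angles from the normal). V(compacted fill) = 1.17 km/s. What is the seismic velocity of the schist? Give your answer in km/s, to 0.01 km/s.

Snell's law: sin 7.1°/V₁ = sin 26.1°/V₂.
V₂ = V₁·sin 26.1°/sin 7.1° = 1.17 × 3.5593 = 4.16 km/s.

4.16 km/s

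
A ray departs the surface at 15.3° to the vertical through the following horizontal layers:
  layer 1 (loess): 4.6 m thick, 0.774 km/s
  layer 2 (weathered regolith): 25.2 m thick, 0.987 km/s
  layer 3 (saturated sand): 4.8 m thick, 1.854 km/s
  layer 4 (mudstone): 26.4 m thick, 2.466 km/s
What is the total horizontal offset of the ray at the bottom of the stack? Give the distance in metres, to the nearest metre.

55 m

p = sin θ₁/V₁ = sin 15.3°/0.774 = 3.4092e-01 s/km is conserved through the stack.
Layer 1: θ = 15.30°; offset = 4.6·tan 15.30° = 1.258 m.
Layer 2: sin θ = p·0.987 = 0.3365 → θ = 19.66°; offset = 25.2·tan 19.66° = 9.005 m.
Layer 3: sin θ = p·1.854 = 0.6321 → θ = 39.20°; offset = 4.8·tan 39.20° = 3.915 m.
Layer 4: sin θ = p·2.466 = 0.8407 → θ = 57.22°; offset = 26.4·tan 57.22° = 40.989 m.
Summing the layer offsets gives 55.167 m.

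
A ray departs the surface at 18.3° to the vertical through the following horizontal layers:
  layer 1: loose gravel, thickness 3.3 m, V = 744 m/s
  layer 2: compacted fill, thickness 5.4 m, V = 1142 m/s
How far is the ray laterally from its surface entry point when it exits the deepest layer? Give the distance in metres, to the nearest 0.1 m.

4.1 m

p = sin θ₁/V₁ = sin 18.3°/744 = 4.2203e-04 s/m is conserved through the stack.
Layer 1: θ = 18.30°; offset = 3.3·tan 18.30° = 1.091 m.
Layer 2: sin θ = p·1142 = 0.4820 → θ = 28.81°; offset = 5.4·tan 28.81° = 2.970 m.
Total horizontal offset = 4.062 m.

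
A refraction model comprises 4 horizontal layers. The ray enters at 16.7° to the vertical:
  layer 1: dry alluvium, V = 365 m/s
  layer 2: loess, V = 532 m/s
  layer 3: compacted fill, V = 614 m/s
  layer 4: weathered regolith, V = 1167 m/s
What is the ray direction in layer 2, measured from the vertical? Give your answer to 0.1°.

Ray parameter p = sin 16.7° / 365 = 7.8729e-04 s/m.
sin θ_2 = p·V_2 = 7.8729e-04 × 532 = 0.4188.
θ_2 = 24.76° from the vertical.

24.8°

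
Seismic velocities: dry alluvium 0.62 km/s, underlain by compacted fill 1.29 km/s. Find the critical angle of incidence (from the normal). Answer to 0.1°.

Critical incidence: sin θ_c = V₁/V₂ = 0.62/1.29 = 0.4806.
θ_c = arcsin 0.4806 = 28.73°.

28.7°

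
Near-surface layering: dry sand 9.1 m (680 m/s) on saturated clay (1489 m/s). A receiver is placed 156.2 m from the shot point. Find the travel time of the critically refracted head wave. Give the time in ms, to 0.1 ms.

t = x/V₂ + 2h·√(V₂²−V₁²)/(V₁V₂).
√(V₂²−V₁²) = √(1489²−680²) = 1324.7 m/s; delay term = 2·9.1·1324.7/(680·1489) = 0.02381 s.
t = 156.2/1489 + 0.02381 = 0.12871 s.

128.7 ms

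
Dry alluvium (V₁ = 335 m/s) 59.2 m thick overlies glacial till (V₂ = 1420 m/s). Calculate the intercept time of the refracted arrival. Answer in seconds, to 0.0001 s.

0.3435 s

θ_c = arcsin(V₁/V₂) = arcsin(335/1420) = 13.65°; cos θ_c = 0.9718.
tᵢ = 2h·cos θ_c / V₁ = 2·59.2·0.9718 / 335 = 0.34346 s.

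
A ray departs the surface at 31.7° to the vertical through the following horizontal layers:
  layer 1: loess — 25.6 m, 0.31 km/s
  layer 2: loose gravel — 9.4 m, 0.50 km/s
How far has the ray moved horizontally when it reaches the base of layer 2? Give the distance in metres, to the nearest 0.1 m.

Apply Snell's law at each interface; in layer i the horizontal offset is hᵢ·tan θᵢ.
Layer 1: θ = 31.70°; offset = 25.6·tan 31.70° = 15.811 m.
Layer 2: sin θ = 0.50·sin 31.7°/0.31 = 0.8475, θ = 57.94°; offset = 9.4·tan 57.94° = 15.011 m.
Σ offsets = 30.822 m.

30.8 m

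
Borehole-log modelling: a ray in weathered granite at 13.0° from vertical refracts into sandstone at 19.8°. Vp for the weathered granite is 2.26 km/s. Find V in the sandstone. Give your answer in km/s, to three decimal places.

Snell's law: sin 13.0°/V₁ = sin 19.8°/V₂.
V₂ = V₁·sin 19.8°/sin 13.0° = 2.26 × 1.5058 = 3.403 km/s.

3.403 km/s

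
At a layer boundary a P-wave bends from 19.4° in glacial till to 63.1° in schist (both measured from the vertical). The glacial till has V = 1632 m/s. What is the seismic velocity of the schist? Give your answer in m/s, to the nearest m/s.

4382 m/s

Snell's law: sin 19.4°/V₁ = sin 63.1°/V₂.
V₂ = V₁·sin 63.1°/sin 19.4° = 1632 × 2.6848 = 4381.65 m/s.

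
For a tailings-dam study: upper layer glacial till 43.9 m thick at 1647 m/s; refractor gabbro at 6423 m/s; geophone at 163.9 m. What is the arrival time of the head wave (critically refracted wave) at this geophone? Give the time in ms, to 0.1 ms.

77.0 ms

t = x/V₂ + 2h·√(V₂²−V₁²)/(V₁V₂).
√(V₂²−V₁²) = √(6423²−1647²) = 6208.2 m/s; delay term = 2·43.9·6208.2/(1647·6423) = 0.05153 s.
t = 163.9/6423 + 0.05153 = 0.07704 s.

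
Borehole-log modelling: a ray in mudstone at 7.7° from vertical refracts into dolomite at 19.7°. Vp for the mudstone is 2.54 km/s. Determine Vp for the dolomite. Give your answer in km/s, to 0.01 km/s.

6.39 km/s

sin 7.7° = 0.1340; sin 19.7° = 0.3371.
V₂ = V₁·(sin θ₂/sin θ₁) = 2.54·(0.3371/0.1340) = 6.39 km/s.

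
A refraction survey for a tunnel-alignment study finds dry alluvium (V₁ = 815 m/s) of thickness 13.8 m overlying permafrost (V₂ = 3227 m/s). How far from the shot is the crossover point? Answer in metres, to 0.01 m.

θ_c = arcsin(815/3227) = 14.63°, so cos θ_c = 0.9676 and tᵢ = 2h cos θ_c/V₁ = 0.0328 s.
At crossover x/V₁ = x/V₂ + tᵢ ⇒ x = tᵢ/(1/V₁ − 1/V₂) = 0.03277/(1.2270e-03 − 3.0989e-04) = 35.73 m.

35.73 m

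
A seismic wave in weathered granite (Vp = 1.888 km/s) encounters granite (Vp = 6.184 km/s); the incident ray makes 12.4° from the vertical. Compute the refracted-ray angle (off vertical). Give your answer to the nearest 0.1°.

sin θ₁/V₁ = sin θ₂/V₂ ⇒ sin θ₂ = 6.184·sin 12.4°/1.888 = 6.184·0.2147/1.888 = 0.7033.
θ₂ = arcsin 0.7033 = 44.70° from the normal.

44.7°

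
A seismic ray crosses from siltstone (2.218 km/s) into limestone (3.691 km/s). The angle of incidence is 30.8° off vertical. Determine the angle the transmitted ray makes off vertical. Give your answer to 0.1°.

58.4°

sin θ₁/V₁ = sin θ₂/V₂ ⇒ sin θ₂ = 3.691·sin 30.8°/2.218 = 3.691·0.5120/2.218 = 0.8521.
θ₂ = arcsin 0.8521 = 58.44° from the normal.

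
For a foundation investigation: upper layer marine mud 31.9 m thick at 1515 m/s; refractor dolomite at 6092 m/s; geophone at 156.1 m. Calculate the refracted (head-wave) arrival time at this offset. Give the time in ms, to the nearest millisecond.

66 ms

θ_c = arcsin(V₁/V₂) = arcsin(1515/6092) = 14.40°, cos θ_c = 0.9686.
Intercept time tᵢ = 2h cos θ_c / V₁ = 2·31.9·0.9686/1515 = 0.04079 s.
t = x/V₂ + tᵢ = 156.1/6092 + 0.04079 = 0.06641 s.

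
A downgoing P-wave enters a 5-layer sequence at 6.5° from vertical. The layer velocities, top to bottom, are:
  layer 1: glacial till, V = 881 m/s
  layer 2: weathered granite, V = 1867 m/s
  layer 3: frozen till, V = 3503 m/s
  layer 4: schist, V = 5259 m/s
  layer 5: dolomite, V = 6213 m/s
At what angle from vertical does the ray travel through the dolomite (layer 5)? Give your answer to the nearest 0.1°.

Snell's law across each interface conserves sin θ / V, so sin θ_5 = V_5·sin θ₁/V₁.
sin θ_5 = 6213 × sin 6.5° / 881 = 0.7983.
θ_5 = 52.97° from the vertical.

53.0°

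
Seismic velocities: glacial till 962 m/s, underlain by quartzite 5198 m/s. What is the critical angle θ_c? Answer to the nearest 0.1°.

Critical incidence: sin θ_c = V₁/V₂ = 962/5198 = 0.1851.
θ_c = arcsin 0.1851 = 10.67°.

10.7°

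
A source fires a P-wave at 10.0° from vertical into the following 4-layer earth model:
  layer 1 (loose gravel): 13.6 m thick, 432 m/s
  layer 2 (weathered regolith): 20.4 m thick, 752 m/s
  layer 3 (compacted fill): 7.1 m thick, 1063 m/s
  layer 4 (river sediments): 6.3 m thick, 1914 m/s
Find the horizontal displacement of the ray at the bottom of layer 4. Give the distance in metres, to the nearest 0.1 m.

Apply Snell's law at each interface; in layer i the horizontal offset is hᵢ·tan θᵢ.
Layer 1: θ = 10.00°; offset = 13.6·tan 10.00° = 2.398 m.
Layer 2: sin θ = 752·sin 10.0°/432 = 0.3023, θ = 17.59°; offset = 20.4·tan 17.59° = 6.469 m.
Layer 3: sin θ = 1063·sin 10.0°/432 = 0.4273, θ = 25.30°; offset = 7.1·tan 25.30° = 3.355 m.
Layer 4: sin θ = 1914·sin 10.0°/432 = 0.7694, θ = 50.30°; offset = 6.3·tan 50.30° = 7.587 m.
Total horizontal offset = 19.810 m.

19.8 m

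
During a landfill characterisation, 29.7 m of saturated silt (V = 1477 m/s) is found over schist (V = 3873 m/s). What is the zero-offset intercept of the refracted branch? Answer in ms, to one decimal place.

37.2 ms

θ_c = arcsin(V₁/V₂) = arcsin(1477/3873) = 22.42°; cos θ_c = 0.9244.
tᵢ = 2h·cos θ_c / V₁ = 2·29.7·0.9244 / 1477 = 0.03718 s.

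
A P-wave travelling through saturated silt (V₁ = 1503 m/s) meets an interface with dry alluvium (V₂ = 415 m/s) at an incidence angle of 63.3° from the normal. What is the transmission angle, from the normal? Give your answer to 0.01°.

Snell's law: sin θ₂ = (V₂/V₁)·sin θ₁ = (415/1503)·sin 63.3° = 0.2467.
θ₂ = sin⁻¹(0.2467) = 14.28° (from vertical).

14.28°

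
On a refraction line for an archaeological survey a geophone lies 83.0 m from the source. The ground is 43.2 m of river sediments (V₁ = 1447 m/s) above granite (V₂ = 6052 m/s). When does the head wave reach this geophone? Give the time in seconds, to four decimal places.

0.0717 s

t = x/V₂ + 2h·√(V₂²−V₁²)/(V₁V₂).
√(V₂²−V₁²) = √(6052²−1447²) = 5876.5 m/s; delay term = 2·43.2·5876.5/(1447·6052) = 0.05798 s.
t = 83.0/6052 + 0.05798 = 0.07169 s.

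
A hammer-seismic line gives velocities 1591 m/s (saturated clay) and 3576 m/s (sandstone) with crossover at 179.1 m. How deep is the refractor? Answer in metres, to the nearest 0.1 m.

h = (x_cross/2)·√((V₂−V₁)/(V₂+V₁)).
(V₂−V₁)/(V₂+V₁) = (3576−1591)/(3576+1591) = 0.3842; √ = 0.6198.
h = (179.1/2)·0.6198 = 55.50 m.

55.5 m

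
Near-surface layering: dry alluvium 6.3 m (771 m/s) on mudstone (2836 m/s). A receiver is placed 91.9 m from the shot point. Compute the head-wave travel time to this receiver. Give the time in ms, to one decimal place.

t = x/V₂ + 2h·√(V₂²−V₁²)/(V₁V₂).
√(V₂²−V₁²) = √(2836²−771²) = 2729.2 m/s; delay term = 2·6.3·2729.2/(771·2836) = 0.01573 s.
t = 91.9/2836 + 0.01573 = 0.04813 s.

48.1 ms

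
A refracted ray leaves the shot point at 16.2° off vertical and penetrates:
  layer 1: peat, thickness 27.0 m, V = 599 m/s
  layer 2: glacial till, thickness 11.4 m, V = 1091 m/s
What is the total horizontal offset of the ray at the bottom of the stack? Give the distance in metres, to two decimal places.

Apply Snell's law at each interface; in layer i the horizontal offset is hᵢ·tan θᵢ.
Layer 1: θ = 16.20°; offset = 27.0·tan 16.20° = 7.8442 m.
Layer 2: sin θ = 1091·sin 16.2°/599 = 0.5081, θ = 30.54°; offset = 11.4·tan 30.54° = 6.7259 m.
Total horizontal offset = 14.5702 m.

14.57 m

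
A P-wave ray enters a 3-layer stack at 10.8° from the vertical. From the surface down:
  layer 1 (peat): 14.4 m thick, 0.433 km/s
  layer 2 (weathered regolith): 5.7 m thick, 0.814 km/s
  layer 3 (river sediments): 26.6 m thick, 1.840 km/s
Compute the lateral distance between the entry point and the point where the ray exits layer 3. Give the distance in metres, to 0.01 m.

p = sin θ₁/V₁ = sin 10.8°/0.433 = 4.3275e-01 s/km is conserved through the stack.
Layer 1: θ = 10.80°; offset = 14.4·tan 10.80° = 2.7469 m.
Layer 2: sin θ = p·0.814 = 0.3523 → θ = 20.63°; offset = 5.7·tan 20.63° = 2.1454 m.
Layer 3: sin θ = p·1.840 = 0.7963 → θ = 52.77°; offset = 26.6·tan 52.77° = 35.0120 m.
Summing the layer offsets gives 39.9044 m.

39.90 m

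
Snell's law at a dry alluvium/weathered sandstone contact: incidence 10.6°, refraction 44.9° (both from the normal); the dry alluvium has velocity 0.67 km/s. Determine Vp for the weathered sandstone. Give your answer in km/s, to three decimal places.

2.571 km/s

Snell's law: sin 10.6°/V₁ = sin 44.9°/V₂.
V₂ = V₁·sin 44.9°/sin 10.6° = 0.67 × 3.8373 = 2.571 km/s.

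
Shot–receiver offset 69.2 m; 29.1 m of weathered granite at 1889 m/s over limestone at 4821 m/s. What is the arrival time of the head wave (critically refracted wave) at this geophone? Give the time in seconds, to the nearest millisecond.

0.043 s

θ_c = arcsin(V₁/V₂) = arcsin(1889/4821) = 23.07°, cos θ_c = 0.9200.
Intercept time tᵢ = 2h cos θ_c / V₁ = 2·29.1·0.9200/1889 = 0.02835 s.
t = x/V₂ + tᵢ = 69.2/4821 + 0.02835 = 0.04270 s.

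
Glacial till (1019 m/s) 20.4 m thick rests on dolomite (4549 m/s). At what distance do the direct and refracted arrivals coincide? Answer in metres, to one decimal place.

x_cross = 2h·√((V₂+V₁)/(V₂−V₁)).
(V₂+V₁)/(V₂−V₁) = (4549+1019)/(4549−1019) = 1.5773; √ = 1.2559.
x_cross = 2·20.4·1.2559 = 51.24 m.

51.2 m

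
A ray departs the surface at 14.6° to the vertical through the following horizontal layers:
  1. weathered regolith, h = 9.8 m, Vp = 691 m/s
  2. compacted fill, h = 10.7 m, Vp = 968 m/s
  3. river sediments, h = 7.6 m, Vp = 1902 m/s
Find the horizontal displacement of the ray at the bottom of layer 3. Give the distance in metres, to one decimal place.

p = sin θ₁/V₁ = sin 14.6°/691 = 3.6479e-04 s/m is conserved through the stack.
Layer 1: θ = 14.60°; offset = 9.8·tan 14.60° = 2.553 m.
Layer 2: sin θ = p·968 = 0.3531 → θ = 20.68°; offset = 10.7·tan 20.68° = 4.039 m.
Layer 3: sin θ = p·1902 = 0.6938 → θ = 43.93°; offset = 7.6·tan 43.93° = 7.322 m.
Total horizontal offset = 13.914 m.

13.9 m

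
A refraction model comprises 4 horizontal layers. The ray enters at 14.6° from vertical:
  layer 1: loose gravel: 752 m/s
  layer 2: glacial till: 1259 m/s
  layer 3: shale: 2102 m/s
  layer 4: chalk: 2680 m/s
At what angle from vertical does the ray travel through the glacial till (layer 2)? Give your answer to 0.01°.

Snell's law across each interface conserves sin θ / V, so sin θ_2 = V_2·sin θ₁/V₁.
sin θ_2 = 1259 × sin 14.6° / 752 = 0.4220.
θ_2 = 24.96° from the vertical.

24.96°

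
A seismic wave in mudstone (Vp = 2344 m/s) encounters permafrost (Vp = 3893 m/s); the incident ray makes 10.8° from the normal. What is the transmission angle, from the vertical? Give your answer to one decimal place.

18.1°

Snell's law: sin θ₂ = (V₂/V₁)·sin θ₁ = (3893/2344)·sin 10.8° = 0.3112.
θ₂ = arcsin 0.3112 = 18.13° from the normal.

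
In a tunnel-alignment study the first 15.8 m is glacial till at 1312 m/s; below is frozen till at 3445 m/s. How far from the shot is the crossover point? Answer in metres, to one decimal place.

θ_c = arcsin(1312/3445) = 22.39°, so cos θ_c = 0.9246 and tᵢ = 2h cos θ_c/V₁ = 0.0223 s.
At crossover x/V₁ = x/V₂ + tᵢ ⇒ x = tᵢ/(1/V₁ − 1/V₂) = 0.02227/(7.6220e-04 − 2.9028e-04) = 47.19 m.

47.2 m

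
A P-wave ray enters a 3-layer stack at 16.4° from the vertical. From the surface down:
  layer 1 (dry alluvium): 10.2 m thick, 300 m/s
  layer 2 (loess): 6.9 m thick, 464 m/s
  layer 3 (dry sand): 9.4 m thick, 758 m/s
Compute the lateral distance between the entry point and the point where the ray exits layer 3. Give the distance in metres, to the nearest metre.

Apply Snell's law at each interface; in layer i the horizontal offset is hᵢ·tan θᵢ.
Layer 1: θ = 16.40°; offset = 10.2·tan 16.40° = 3.002 m.
Layer 2: sin θ = 464·sin 16.4°/300 = 0.4367, θ = 25.89°; offset = 6.9·tan 25.89° = 3.349 m.
Layer 3: sin θ = 758·sin 16.4°/300 = 0.7134, θ = 45.51°; offset = 9.4·tan 45.51° = 9.569 m.
Total horizontal offset = 15.921 m.

16 m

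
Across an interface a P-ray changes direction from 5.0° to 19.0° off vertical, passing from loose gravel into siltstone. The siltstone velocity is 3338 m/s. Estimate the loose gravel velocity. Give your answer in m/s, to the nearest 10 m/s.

890 m/s

Snell's law: sin 5.0°/V₁ = sin 19.0°/V₂.
V₁ = V₂·sin 5.0°/sin 19.0° = 3338 × 0.2677 = 893.59 m/s.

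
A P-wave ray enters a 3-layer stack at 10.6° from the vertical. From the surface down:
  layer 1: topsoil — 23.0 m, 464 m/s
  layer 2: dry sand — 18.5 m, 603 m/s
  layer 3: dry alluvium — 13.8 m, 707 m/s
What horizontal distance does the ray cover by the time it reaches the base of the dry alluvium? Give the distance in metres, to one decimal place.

12.9 m

p = sin θ₁/V₁ = sin 10.6°/464 = 3.9645e-04 s/m is conserved through the stack.
Layer 1: θ = 10.60°; offset = 23.0·tan 10.60° = 4.304 m.
Layer 2: sin θ = p·603 = 0.2391 → θ = 13.83°; offset = 18.5·tan 13.83° = 4.555 m.
Layer 3: sin θ = p·707 = 0.2803 → θ = 16.28°; offset = 13.8·tan 16.28° = 4.029 m.
Summing the layer offsets gives 12.888 m.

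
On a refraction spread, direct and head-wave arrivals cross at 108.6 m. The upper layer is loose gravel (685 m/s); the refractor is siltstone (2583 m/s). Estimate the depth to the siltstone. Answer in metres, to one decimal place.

41.4 m

h = (x_cross/2)·√((V₂−V₁)/(V₂+V₁)).
(V₂−V₁)/(V₂+V₁) = (2583−685)/(2583+685) = 0.5808; √ = 0.7621.
h = (108.6/2)·0.7621 = 41.38 m.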